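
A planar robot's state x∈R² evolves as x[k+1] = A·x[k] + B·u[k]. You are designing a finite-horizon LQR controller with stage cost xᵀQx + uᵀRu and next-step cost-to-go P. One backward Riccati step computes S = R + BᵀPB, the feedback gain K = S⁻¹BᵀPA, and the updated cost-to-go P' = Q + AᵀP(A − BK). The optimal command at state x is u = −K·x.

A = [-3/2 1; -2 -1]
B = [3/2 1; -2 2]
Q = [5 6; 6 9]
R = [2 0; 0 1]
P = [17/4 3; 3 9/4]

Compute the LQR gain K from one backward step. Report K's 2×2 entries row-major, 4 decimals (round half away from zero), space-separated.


-0.0503 0.1313 -1.1564 0.1029

BᵀP = [0.3750 0.0000; 10.2500 7.5000]
S = R + BᵀPB = [2 0; 0 1] + [0.5625 0.3750; 0.3750 25.2500] = [2.5625 0.3750; 0.3750 26.2500]
BᵀPA = [-0.5625 0.3750; -30.3750 2.7500]
K = S⁻¹·BᵀPA = [-0.0503 0.1313; -1.1564 0.1029]
A−BK = [-0.2682 0.7002; 0.2123 -0.9432]
AᵀP(A−BK) = [1.4078 -0.1760; -0.1760 0.1678]
P' = Q + AᵀP(A−BK) = [6.4078 5.8240; 5.8240 9.1678]
tr(P') = 15.5757


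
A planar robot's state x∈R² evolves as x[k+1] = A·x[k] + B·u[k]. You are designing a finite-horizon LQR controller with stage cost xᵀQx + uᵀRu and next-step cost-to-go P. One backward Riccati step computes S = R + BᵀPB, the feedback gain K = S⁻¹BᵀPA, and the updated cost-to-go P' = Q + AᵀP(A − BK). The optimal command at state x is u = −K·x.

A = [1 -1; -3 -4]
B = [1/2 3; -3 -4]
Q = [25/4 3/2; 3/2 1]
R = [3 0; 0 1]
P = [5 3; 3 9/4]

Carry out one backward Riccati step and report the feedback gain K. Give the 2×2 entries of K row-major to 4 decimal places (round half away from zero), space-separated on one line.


0.5761 1.8298 0.2136 -0.5745

BᵀP = [-6.5000 -5.2500; 3.0000 0.0000]
S = R + BᵀPB = [3 0; 0 1] + [12.5000 1.5000; 1.5000 9.0000] = [15.5000 1.5000; 1.5000 10.0000]
BᵀPA = [9.2500 27.5000; 3.0000 -3.0000]
K = S⁻¹·BᵀPA = [0.5761 1.8298; 0.2136 -0.5745]
A−BK = [0.0712 -0.1915; -0.4173 -0.8085]
AᵀP(A−BK) = [1.2803 3.7979; 3.7979 12.9574]
P' = Q + AᵀP(A−BK) = [7.5303 5.2979; 5.2979 13.9574]
tr(P') = 21.4877


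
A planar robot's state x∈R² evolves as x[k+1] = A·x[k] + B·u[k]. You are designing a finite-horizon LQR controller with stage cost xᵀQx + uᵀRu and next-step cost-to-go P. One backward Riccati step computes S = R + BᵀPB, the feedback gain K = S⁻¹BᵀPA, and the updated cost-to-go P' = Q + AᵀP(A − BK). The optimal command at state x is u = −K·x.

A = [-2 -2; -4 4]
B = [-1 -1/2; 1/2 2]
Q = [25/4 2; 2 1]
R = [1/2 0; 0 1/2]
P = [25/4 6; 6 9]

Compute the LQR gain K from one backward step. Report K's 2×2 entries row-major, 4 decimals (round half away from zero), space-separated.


BᵀP = [-3.2500 -1.5000; 8.8750 15.0000]
S = R + BᵀPB = [1/2 0; 0 1/2] + [2.5000 -1.3750; -1.3750 25.5625] = [3.0000 -1.3750; -1.3750 26.0625]
BᵀPA = [12.5000 0.5000; -77.7500 42.2500]
K = S⁻¹·BᵀPA = [2.8687 0.9322; -2.8319 1.6703]
A−BK = [-0.5472 -0.2326; 0.2294 0.1933]
AᵀP(A−BK) = [8.9633 -0.7880; -0.7880 1.9644]
P' = Q + AᵀP(A−BK) = [15.2133 1.2120; 1.2120 2.9644]
tr(P') = 18.1777

2.8687 0.9322 -2.8319 1.6703


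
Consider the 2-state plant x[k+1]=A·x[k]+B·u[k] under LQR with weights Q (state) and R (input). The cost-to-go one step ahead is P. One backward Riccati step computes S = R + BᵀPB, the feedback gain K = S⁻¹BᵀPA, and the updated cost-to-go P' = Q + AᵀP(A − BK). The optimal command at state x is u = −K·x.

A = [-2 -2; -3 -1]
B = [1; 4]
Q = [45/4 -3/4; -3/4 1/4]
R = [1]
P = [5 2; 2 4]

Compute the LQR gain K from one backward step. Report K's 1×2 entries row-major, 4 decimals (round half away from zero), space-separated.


-0.9302 -0.5116

BᵀP = [13.0000 18.0000]
S = R + BᵀPB = [1] + [85.0000] = [86.0000]
BᵀPA = [-80.0000 -44.0000]
K = S⁻¹·BᵀPA = [-0.9302 -0.5116]
A−BK = [-1.0698 -1.4884; 0.7209 1.0465]
AᵀP(A−BK) = [5.5814 7.0698; 7.0698 9.4884]
P' = Q + AᵀP(A−BK) = [16.8314 6.3198; 6.3198 9.7384]
tr(P') = 26.5698


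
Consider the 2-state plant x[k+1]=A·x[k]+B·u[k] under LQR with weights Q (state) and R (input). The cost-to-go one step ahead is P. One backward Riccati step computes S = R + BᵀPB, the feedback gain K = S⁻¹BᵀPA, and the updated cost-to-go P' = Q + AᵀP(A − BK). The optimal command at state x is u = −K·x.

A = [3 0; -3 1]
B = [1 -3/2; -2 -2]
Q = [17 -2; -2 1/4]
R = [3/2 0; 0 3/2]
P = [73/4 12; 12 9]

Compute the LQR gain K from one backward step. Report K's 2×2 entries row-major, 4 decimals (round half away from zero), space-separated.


BᵀP = [-5.7500 -6.0000; -51.3750 -36.0000]
S = R + BᵀPB = [3/2 0; 0 3/2] + [6.2500 20.6250; 20.6250 149.0625] = [7.7500 20.6250; 20.6250 150.5625]
BᵀPA = [0.7500 -6.0000; -46.1250 -36.0000]
K = S⁻¹·BᵀPA = [1.4353 -0.2170; -0.5030 -0.2094]
A−BK = [0.8102 -0.0971; -1.1353 0.1473]
AᵀP(A−BK) = [4.9740 -0.4950; -0.4950 0.1605]
P' = Q + AᵀP(A−BK) = [21.9740 -2.4950; -2.4950 0.4105]
tr(P') = 22.3844

1.4353 -0.2170 -0.5030 -0.2094


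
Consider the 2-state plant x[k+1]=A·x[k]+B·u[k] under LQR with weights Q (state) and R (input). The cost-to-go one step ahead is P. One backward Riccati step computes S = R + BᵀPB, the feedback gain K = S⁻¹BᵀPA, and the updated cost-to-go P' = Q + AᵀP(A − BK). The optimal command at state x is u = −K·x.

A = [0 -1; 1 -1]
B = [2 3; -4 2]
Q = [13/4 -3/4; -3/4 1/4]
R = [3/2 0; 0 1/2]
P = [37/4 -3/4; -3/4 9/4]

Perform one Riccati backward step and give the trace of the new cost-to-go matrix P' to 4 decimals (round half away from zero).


3.6341

BᵀP = [21.5000 -10.5000; 26.2500 2.2500]
S = R + BᵀPB = [3/2 0; 0 1/2] + [85.0000 43.5000; 43.5000 83.2500] = [86.5000 43.5000; 43.5000 83.7500]
BᵀPA = [-10.5000 -11.0000; 2.2500 -28.5000]
K = S⁻¹·BᵀPA = [-0.1826 0.0595; 0.1217 -0.3712]
A−BK = [0.0001 -0.0054; 0.0262 -0.0195]
AᵀP(A−BK) = [0.0590 -0.0399; -0.0399 0.0752]
P' = Q + AᵀP(A−BK) = [3.3090 -0.7899; -0.7899 0.3252]
tr(P') = 3.6341


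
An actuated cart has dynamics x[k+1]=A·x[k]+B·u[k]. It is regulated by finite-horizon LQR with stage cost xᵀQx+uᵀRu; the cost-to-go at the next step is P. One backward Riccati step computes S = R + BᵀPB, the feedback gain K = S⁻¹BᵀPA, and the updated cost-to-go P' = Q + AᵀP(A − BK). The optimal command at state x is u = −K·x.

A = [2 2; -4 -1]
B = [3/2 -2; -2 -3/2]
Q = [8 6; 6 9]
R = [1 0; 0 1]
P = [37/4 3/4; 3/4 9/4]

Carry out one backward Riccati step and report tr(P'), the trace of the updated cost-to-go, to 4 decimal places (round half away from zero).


20.7751

BᵀP = [12.3750 -3.3750; -19.6250 -4.8750]
S = R + BᵀPB = [1 0; 0 1] + [25.3125 -19.6875; -19.6875 46.5625] = [26.3125 -19.6875; -19.6875 47.5625]
BᵀPA = [38.2500 28.1250; -19.7500 -34.3750]
K = S⁻¹·BᵀPA = [1.6558 0.7651; 0.2701 -0.4060]
A−BK = [0.0566 0.0403; -0.2832 -0.0789]
AᵀP(A−BK) = [3.0007 1.2166; 1.2166 0.7745]
P' = Q + AᵀP(A−BK) = [11.0007 7.2166; 7.2166 9.7745]
tr(P') = 20.7751


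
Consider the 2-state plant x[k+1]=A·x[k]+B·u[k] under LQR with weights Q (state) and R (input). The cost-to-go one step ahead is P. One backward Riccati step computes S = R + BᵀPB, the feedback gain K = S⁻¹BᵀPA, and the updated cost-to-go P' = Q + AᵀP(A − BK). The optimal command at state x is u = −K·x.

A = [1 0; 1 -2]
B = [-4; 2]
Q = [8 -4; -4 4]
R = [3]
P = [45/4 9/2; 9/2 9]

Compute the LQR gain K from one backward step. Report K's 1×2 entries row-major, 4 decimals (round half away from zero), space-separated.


BᵀP = [-36.0000 0.0000]
S = R + BᵀPB = [3] + [144.0000] = [147.0000]
BᵀPA = [-36.0000 0.0000]
K = S⁻¹·BᵀPA = [-0.2449 0.0000]
A−BK = [0.0204 0.0000; 1.4898 -2.0000]
AᵀP(A−BK) = [20.4337 -27.0000; -27.0000 36.0000]
P' = Q + AᵀP(A−BK) = [28.4337 -31.0000; -31.0000 40.0000]
tr(P') = 68.4337

-0.2449 0.0000


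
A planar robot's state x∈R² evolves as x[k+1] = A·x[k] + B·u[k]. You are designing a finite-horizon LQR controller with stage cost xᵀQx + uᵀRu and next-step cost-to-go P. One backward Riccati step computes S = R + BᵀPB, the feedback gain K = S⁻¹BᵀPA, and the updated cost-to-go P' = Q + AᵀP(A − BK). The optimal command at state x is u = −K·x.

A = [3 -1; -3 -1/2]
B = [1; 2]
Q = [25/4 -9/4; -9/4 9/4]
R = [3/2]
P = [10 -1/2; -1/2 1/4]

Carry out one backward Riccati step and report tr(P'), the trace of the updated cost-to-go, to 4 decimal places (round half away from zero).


42.1696

BᵀP = [9.0000 0.0000]
S = R + BᵀPB = [3/2] + [9.0000] = [10.5000]
BᵀPA = [27.0000 -9.0000]
K = S⁻¹·BᵀPA = [2.5714 -0.8571]
A−BK = [0.4286 -0.1429; -8.1429 1.2143]
AᵀP(A−BK) = [31.8214 -7.2321; -7.2321 1.8482]
P' = Q + AᵀP(A−BK) = [38.0714 -9.4821; -9.4821 4.0982]
tr(P') = 42.1696


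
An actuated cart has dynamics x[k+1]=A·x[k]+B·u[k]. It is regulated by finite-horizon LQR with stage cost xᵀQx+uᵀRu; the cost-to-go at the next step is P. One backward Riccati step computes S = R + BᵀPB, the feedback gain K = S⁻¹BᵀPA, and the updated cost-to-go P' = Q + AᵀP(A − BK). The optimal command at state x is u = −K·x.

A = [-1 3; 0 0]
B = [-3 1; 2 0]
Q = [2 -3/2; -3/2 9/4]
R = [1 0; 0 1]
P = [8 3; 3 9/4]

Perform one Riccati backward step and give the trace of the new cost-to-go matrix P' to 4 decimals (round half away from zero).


9.1389

BᵀP = [-18.0000 -4.5000; 8.0000 3.0000]
S = R + BᵀPB = [1 0; 0 1] + [45.0000 -18.0000; -18.0000 8.0000] = [46.0000 -18.0000; -18.0000 9.0000]
BᵀPA = [18.0000 -54.0000; -8.0000 24.0000]
K = S⁻¹·BᵀPA = [0.2000 -0.6000; -0.4889 1.4667]
A−BK = [0.0889 -0.2667; -0.4000 1.2000]
AᵀP(A−BK) = [0.4889 -1.4667; -1.4667 4.4000]
P' = Q + AᵀP(A−BK) = [2.4889 -2.9667; -2.9667 6.6500]
tr(P') = 9.1389


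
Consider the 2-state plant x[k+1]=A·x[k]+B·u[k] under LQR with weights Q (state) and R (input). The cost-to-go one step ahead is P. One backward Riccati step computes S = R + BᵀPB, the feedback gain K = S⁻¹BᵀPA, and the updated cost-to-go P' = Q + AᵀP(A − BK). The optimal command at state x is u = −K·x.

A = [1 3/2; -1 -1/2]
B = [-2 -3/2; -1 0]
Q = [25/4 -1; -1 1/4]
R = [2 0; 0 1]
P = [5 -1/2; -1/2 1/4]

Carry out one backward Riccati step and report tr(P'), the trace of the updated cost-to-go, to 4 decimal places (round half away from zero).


BᵀP = [-9.5000 0.7500; -7.5000 0.7500]
S = R + BᵀPB = [2 0; 0 1] + [18.2500 14.2500; 14.2500 11.2500] = [20.2500 14.2500; 14.2500 12.2500]
BᵀPA = [-10.2500 -14.6250; -8.2500 -11.6250]
K = S⁻¹·BᵀPA = [-0.1778 -0.3000; -0.4667 -0.6000]
A−BK = [-0.0556 0.0000; -1.1778 -0.8000]
AᵀP(A−BK) = [0.5778 0.6000; 0.6000 0.7000]
P' = Q + AᵀP(A−BK) = [6.8278 -0.4000; -0.4000 0.9500]
tr(P') = 7.7778

7.7778


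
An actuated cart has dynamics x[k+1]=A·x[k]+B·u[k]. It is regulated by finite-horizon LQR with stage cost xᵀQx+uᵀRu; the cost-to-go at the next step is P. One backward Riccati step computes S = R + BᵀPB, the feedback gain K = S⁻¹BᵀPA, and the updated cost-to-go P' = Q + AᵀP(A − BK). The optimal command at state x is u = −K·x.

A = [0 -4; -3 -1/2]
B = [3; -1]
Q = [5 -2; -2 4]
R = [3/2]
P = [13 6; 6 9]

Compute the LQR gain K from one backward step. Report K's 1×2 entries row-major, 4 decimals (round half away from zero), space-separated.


BᵀP = [33.0000 9.0000]
S = R + BᵀPB = [3/2] + [90.0000] = [91.5000]
BᵀPA = [-27.0000 -136.5000]
K = S⁻¹·BᵀPA = [-0.2951 -1.4918]
A−BK = [0.8852 0.4754; -3.2951 -1.9918]
AᵀP(A−BK) = [73.0328 45.2213; 45.2213 30.6189]
P' = Q + AᵀP(A−BK) = [78.0328 43.2213; 43.2213 34.6189]
tr(P') = 112.6516

-0.2951 -1.4918


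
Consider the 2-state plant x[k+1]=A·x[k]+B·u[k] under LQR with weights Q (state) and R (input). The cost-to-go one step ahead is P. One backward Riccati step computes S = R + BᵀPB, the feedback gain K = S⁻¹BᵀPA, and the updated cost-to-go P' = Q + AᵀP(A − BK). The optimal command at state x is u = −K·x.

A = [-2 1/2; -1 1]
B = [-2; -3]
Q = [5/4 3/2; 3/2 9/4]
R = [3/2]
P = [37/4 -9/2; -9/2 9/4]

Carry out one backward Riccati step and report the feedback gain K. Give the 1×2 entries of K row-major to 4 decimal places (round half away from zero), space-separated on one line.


1.6316 -0.0526

BᵀP = [-5.0000 2.2500]
S = R + BᵀPB = [3/2] + [3.2500] = [4.7500]
BᵀPA = [7.7500 -0.2500]
K = S⁻¹·BᵀPA = [1.6316 -0.0526]
A−BK = [1.2632 0.3947; 3.8947 0.8421]
AᵀP(A−BK) = [8.6053 0.1579; 0.1579 0.0493]
P' = Q + AᵀP(A−BK) = [9.8553 1.6579; 1.6579 2.2993]
tr(P') = 12.1546


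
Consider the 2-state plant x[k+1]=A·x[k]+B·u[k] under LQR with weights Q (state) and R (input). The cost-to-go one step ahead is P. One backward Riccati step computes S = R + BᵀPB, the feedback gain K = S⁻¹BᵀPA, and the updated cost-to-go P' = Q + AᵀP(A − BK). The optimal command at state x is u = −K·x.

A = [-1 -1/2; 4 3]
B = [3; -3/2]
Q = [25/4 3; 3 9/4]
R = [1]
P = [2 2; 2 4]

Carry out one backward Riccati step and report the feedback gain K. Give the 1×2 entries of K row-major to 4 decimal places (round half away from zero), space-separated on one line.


BᵀP = [3.0000 0.0000]
S = R + BᵀPB = [1] + [9.0000] = [10.0000]
BᵀPA = [-3.0000 -1.5000]
K = S⁻¹·BᵀPA = [-0.3000 -0.1500]
A−BK = [-0.1000 -0.0500; 3.5500 2.7750]
AᵀP(A−BK) = [49.1000 38.5500; 38.5500 30.2750]
P' = Q + AᵀP(A−BK) = [55.3500 41.5500; 41.5500 32.5250]
tr(P') = 87.8750

-0.3000 -0.1500


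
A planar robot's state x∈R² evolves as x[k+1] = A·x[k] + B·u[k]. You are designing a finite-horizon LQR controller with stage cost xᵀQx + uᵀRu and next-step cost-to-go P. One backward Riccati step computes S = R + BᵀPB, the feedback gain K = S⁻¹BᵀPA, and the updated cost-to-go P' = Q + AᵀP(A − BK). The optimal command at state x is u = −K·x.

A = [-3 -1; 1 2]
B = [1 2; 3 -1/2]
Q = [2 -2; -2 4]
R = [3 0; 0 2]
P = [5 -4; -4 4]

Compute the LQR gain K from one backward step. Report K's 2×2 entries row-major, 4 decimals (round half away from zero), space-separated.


0.2399 0.4628 -1.3446 -0.7635

BᵀP = [-7.0000 8.0000; 12.0000 -10.0000]
S = R + BᵀPB = [3 0; 0 2] + [17.0000 -18.0000; -18.0000 29.0000] = [20.0000 -18.0000; -18.0000 31.0000]
BᵀPA = [29.0000 23.0000; -46.0000 -32.0000]
K = S⁻¹·BᵀPA = [0.2399 0.4628; -1.3446 -0.7635]
A−BK = [-0.5507 0.0642; -0.3919 0.2297]
AᵀP(A−BK) = [4.1926 2.4561; 2.4561 1.9223]
P' = Q + AᵀP(A−BK) = [6.1926 0.4561; 0.4561 5.9223]
tr(P') = 12.1149


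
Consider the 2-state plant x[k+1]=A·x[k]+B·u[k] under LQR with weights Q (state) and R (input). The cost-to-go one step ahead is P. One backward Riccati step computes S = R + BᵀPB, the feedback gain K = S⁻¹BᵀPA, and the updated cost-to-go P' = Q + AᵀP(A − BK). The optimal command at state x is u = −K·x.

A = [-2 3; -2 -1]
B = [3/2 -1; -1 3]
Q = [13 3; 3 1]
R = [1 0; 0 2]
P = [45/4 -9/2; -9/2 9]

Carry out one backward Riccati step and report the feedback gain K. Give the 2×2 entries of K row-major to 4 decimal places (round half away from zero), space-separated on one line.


BᵀP = [21.3750 -15.7500; -24.7500 31.5000]
S = R + BᵀPB = [1 0; 0 2] + [47.8125 -68.6250; -68.6250 119.2500] = [48.8125 -68.6250; -68.6250 121.2500]
BᵀPA = [-11.2500 79.8750; -13.5000 -105.7500]
K = S⁻¹·BᵀPA = [-1.8943 2.0079; -1.1835 0.2642]
A−BK = [-0.3420 0.2525; -0.3438 0.2151]
AᵀP(A−BK) = [7.7114 -5.3444; -5.3444 4.8159]
P' = Q + AᵀP(A−BK) = [20.7114 -2.3444; -2.3444 5.8159]
tr(P') = 26.5272

-1.8943 2.0079 -1.1835 0.2642


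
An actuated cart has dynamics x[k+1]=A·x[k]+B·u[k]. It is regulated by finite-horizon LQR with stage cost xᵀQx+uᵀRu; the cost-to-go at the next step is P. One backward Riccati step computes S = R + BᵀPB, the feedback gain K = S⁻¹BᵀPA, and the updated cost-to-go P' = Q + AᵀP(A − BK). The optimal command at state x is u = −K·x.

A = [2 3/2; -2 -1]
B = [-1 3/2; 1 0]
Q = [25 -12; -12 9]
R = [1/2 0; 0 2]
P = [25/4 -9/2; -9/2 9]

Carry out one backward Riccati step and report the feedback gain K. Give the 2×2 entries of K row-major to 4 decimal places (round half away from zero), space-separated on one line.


-1.8832 -1.0198 0.1172 0.2720

BᵀP = [-10.7500 13.5000; 9.3750 -6.7500]
S = R + BᵀPB = [1/2 0; 0 2] + [24.2500 -16.1250; -16.1250 14.0625] = [24.7500 -16.1250; -16.1250 16.0625]
BᵀPA = [-48.5000 -29.6250; 32.2500 20.8125]
K = S⁻¹·BᵀPA = [-1.8832 -1.0198; 0.1172 0.2720]
A−BK = [-0.0591 0.0723; -0.1168 0.0198]
AᵀP(A−BK) = [1.8832 1.0198; 1.0198 0.6912]
P' = Q + AᵀP(A−BK) = [26.8832 -10.9802; -10.9802 9.6912]
tr(P') = 36.5744


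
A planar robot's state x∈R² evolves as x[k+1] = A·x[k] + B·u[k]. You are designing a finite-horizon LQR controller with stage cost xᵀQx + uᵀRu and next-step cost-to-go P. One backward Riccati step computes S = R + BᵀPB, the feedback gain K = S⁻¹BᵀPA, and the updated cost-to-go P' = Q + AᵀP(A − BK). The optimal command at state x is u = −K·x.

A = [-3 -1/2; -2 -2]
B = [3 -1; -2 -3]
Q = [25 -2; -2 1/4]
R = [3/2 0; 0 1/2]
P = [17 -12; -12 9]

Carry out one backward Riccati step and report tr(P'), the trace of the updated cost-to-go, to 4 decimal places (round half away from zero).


BᵀP = [75.0000 -54.0000; 19.0000 -15.0000]
S = R + BᵀPB = [3/2 0; 0 1/2] + [333.0000 87.0000; 87.0000 26.0000] = [334.5000 87.0000; 87.0000 26.5000]
BᵀPA = [-117.0000 70.5000; -27.0000 20.5000]
K = S⁻¹·BᵀPA = [-0.5802 0.0654; 0.8859 0.5588]
A−BK = [-0.3735 -0.1375; -0.5026 -0.1928]
AᵀP(A−BK) = [1.0371 0.2423; 0.2423 0.1823]
P' = Q + AᵀP(A−BK) = [26.0371 -1.7577; -1.7577 0.4323]
tr(P') = 26.4693

26.4693


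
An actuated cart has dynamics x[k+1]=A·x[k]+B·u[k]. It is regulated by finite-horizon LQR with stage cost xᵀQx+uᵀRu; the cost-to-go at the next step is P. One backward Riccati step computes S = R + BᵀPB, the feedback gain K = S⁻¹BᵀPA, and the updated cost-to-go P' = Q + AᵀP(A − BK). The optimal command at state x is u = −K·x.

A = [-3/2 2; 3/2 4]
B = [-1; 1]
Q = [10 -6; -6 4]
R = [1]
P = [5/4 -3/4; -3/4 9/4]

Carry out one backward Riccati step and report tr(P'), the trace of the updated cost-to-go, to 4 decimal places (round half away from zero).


BᵀP = [-2.0000 3.0000]
S = R + BᵀPB = [1] + [5.0000] = [6.0000]
BᵀPA = [7.5000 8.0000]
K = S⁻¹·BᵀPA = [1.2500 1.3333]
A−BK = [-0.2500 3.3333; 0.2500 2.6667]
AᵀP(A−BK) = [1.8750 2.0000; 2.0000 18.3333]
P' = Q + AᵀP(A−BK) = [11.8750 -4.0000; -4.0000 22.3333]
tr(P') = 34.2083

34.2083


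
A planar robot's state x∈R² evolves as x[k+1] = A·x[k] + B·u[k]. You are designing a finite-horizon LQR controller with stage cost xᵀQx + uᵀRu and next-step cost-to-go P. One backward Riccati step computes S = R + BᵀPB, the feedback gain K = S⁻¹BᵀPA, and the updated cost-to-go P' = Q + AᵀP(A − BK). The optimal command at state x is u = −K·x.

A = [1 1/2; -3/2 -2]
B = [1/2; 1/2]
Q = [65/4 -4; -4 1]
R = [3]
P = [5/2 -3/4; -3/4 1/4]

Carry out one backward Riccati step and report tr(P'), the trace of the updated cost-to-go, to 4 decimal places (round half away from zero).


BᵀP = [0.8750 -0.2500]
S = R + BᵀPB = [3] + [0.3125] = [3.3125]
BᵀPA = [1.2500 0.9375]
K = S⁻¹·BᵀPA = [0.3774 0.2830]
A−BK = [0.8113 0.3585; -1.6887 -2.1415]
AᵀP(A−BK) = [4.8408 3.7087; 3.7087 2.8597]
P' = Q + AᵀP(A−BK) = [21.0908 -0.2913; -0.2913 3.8597]
tr(P') = 24.9505

24.9505


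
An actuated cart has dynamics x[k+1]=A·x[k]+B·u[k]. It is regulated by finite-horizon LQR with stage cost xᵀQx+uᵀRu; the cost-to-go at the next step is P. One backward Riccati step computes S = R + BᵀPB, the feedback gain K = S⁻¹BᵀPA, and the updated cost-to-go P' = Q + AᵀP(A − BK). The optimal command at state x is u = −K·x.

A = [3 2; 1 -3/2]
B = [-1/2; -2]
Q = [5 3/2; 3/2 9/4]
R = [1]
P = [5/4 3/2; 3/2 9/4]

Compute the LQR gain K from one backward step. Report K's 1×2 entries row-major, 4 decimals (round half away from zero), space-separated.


-1.2113 0.0469

BᵀP = [-3.6250 -5.2500]
S = R + BᵀPB = [1] + [12.3125] = [13.3125]
BᵀPA = [-16.1250 0.6250]
K = S⁻¹·BᵀPA = [-1.2113 0.0469]
A−BK = [2.3944 2.0235; -1.4225 -1.4061]
AᵀP(A−BK) = [2.9683 1.1320; 1.1320 1.0332]
P' = Q + AᵀP(A−BK) = [7.9683 2.6320; 2.6320 3.2832]
tr(P') = 11.2515


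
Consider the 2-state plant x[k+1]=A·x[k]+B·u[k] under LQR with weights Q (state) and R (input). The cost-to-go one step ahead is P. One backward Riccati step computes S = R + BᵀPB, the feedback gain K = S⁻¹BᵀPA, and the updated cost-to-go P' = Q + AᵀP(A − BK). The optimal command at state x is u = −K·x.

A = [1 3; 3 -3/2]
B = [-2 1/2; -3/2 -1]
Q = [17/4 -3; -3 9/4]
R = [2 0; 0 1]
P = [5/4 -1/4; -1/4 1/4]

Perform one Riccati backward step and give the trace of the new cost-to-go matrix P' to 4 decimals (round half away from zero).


12.4413

BᵀP = [-2.1250 0.1250; 0.8750 -0.3750]
S = R + BᵀPB = [2 0; 0 1] + [4.0625 -1.1875; -1.1875 0.8125] = [6.0625 -1.1875; -1.1875 1.8125]
BᵀPA = [-1.7500 -6.5625; -0.2500 3.1875]
K = S⁻¹·BᵀPA = [-0.3622 -0.8467; -0.3752 1.2039]
A−BK = [0.4633 0.7047; 2.0816 -1.5661]
AᵀP(A−BK) = [1.2724 -0.4307; -0.4307 4.6688]
P' = Q + AᵀP(A−BK) = [5.5224 -3.4307; -3.4307 6.9188]
tr(P') = 12.4413


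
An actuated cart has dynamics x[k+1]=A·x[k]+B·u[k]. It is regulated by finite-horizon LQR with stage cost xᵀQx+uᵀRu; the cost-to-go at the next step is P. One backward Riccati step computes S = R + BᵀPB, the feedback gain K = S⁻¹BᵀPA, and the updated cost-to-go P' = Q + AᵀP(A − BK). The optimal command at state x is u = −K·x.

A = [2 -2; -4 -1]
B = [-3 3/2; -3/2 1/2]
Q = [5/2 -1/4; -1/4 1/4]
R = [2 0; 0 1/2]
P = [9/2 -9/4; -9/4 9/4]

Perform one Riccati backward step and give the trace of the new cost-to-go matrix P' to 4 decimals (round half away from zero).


BᵀP = [-10.1250 3.3750; 5.6250 -2.2500]
S = R + BᵀPB = [2 0; 0 1/2] + [25.3125 -13.5000; -13.5000 7.3125] = [27.3125 -13.5000; -13.5000 7.8125]
BᵀPA = [-33.7500 16.8750; 20.2500 -9.0000]
K = S⁻¹·BᵀPA = [0.3117 0.3320; 3.1306 -0.5782]
A−BK = [-1.7608 -0.1365; -5.0978 -0.2128]
AᵀP(A−BK) = [37.1249 0.4156; 0.4156 0.4427]
P' = Q + AᵀP(A−BK) = [39.6249 0.1656; 0.1656 0.6927]
tr(P') = 40.3176

40.3176


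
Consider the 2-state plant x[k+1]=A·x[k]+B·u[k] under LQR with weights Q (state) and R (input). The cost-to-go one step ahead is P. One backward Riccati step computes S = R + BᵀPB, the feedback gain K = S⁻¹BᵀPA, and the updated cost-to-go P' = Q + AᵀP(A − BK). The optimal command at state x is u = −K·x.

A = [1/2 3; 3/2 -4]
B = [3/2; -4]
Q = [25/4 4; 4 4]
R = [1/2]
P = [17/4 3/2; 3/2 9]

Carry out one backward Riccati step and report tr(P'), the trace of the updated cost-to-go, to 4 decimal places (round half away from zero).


BᵀP = [0.3750 -33.7500]
S = R + BᵀPB = [1/2] + [135.5625] = [136.0625]
BᵀPA = [-50.4375 136.1250]
K = S⁻¹·BᵀPA = [-0.3707 1.0005]
A−BK = [1.0560 1.4993; 0.0172 0.0018]
AᵀP(A−BK) = [4.8656 6.5857; 6.5857 10.0625]
P' = Q + AᵀP(A−BK) = [11.1156 10.5857; 10.5857 14.0625]
tr(P') = 25.1781

25.1781


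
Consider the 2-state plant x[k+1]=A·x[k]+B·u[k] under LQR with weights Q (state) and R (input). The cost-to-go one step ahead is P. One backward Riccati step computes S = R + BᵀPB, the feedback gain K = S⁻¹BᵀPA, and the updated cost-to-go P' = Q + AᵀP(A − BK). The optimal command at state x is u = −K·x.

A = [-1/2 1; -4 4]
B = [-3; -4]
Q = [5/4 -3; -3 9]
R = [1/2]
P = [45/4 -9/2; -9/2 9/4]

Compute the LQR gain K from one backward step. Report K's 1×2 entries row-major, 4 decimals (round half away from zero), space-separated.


BᵀP = [-15.7500 4.5000]
S = R + BᵀPB = [1/2] + [29.2500] = [29.7500]
BᵀPA = [-10.1250 2.2500]
K = S⁻¹·BᵀPA = [-0.3403 0.0756]
A−BK = [-1.5210 1.2269; -5.3613 4.3025]
AᵀP(A−BK) = [17.3666 -13.8592; -13.8592 11.0798]
P' = Q + AᵀP(A−BK) = [18.6166 -16.8592; -16.8592 20.0798]
tr(P') = 38.6964

-0.3403 0.0756


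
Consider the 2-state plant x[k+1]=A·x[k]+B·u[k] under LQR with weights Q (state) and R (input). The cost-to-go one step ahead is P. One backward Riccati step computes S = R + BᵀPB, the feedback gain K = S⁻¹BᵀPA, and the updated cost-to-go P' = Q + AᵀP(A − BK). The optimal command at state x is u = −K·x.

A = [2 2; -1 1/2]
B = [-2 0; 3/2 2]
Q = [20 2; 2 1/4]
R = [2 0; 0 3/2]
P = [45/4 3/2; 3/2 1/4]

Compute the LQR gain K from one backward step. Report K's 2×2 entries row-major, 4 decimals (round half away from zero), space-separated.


BᵀP = [-20.2500 -2.6250; 3.0000 0.5000]
S = R + BᵀPB = [2 0; 0 3/2] + [36.5625 -5.2500; -5.2500 1.0000] = [38.5625 -5.2500; -5.2500 2.5000]
BᵀPA = [-37.8750 -41.8125; 5.5000 6.2500]
K = S⁻¹·BᵀPA = [-0.9560 -1.0418; 0.1925 0.3123]
A−BK = [0.0881 -0.0835; 0.0490 1.4380]
AᵀP(A−BK) = [1.9841 2.2006; 2.2006 2.5520]
P' = Q + AᵀP(A−BK) = [21.9841 4.2006; 4.2006 2.8020]
tr(P') = 24.7861

-0.9560 -1.0418 0.1925 0.3123


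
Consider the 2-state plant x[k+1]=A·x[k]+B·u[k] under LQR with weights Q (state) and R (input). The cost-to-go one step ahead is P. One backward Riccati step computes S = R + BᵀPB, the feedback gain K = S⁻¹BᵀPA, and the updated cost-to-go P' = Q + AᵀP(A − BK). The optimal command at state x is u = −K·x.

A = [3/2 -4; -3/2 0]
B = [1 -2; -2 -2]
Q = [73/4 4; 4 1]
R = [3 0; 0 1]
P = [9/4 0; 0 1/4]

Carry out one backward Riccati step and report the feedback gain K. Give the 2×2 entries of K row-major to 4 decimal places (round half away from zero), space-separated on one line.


BᵀP = [2.2500 -0.5000; -4.5000 -0.5000]
S = R + BᵀPB = [3 0; 0 1] + [3.2500 -3.5000; -3.5000 10.0000] = [6.2500 -3.5000; -3.5000 11.0000]
BᵀPA = [4.1250 -9.0000; -6.0000 18.0000]
K = S⁻¹·BᵀPA = [0.4314 -0.6372; -0.4082 1.4336]
A−BK = [0.2522 -0.4956; -1.4535 1.5929]
AᵀP(A−BK) = [1.3963 -2.2699; -2.2699 4.4602]
P' = Q + AᵀP(A−BK) = [19.6463 1.7301; 1.7301 5.4602]
tr(P') = 25.1065

0.4314 -0.6372 -0.4082 1.4336


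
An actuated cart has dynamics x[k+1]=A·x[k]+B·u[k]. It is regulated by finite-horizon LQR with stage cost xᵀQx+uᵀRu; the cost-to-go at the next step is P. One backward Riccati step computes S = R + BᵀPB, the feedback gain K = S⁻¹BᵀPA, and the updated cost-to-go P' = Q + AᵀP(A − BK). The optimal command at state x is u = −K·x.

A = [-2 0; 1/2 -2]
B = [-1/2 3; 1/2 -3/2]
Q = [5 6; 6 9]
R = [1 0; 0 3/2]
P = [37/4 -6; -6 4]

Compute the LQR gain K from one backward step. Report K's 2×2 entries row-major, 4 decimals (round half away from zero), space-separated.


BᵀP = [-7.6250 5.0000; 36.7500 -24.0000]
S = R + BᵀPB = [1 0; 0 3/2] + [6.3125 -30.3750; -30.3750 146.2500] = [7.3125 -30.3750; -30.3750 147.7500]
BᵀPA = [17.7500 -10.0000; -85.5000 48.0000]
K = S⁻¹·BᵀPA = [0.1616 -0.1236; -0.5455 0.2995]
A−BK = [-0.2828 -0.9602; -0.3990 -1.4890]
AᵀP(A−BK) = [0.4949 -0.2020; -0.2020 0.3898]
P' = Q + AᵀP(A−BK) = [5.4949 5.7980; 5.7980 9.3898]
tr(P') = 14.8847

0.1616 -0.1236 -0.5455 0.2995


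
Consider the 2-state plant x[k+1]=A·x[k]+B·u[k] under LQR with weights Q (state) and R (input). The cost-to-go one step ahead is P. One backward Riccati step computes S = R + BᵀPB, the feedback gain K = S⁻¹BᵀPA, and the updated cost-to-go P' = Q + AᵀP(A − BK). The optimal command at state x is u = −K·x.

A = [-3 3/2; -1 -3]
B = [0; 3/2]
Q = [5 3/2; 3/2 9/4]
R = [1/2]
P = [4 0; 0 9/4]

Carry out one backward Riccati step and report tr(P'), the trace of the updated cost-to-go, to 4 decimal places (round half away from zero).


BᵀP = [0.0000 3.3750]
S = R + BᵀPB = [1/2] + [5.0625] = [5.5625]
BᵀPA = [-3.3750 -10.1250]
K = S⁻¹·BᵀPA = [-0.6067 -1.8202]
A−BK = [-3.0000 1.5000; -0.0899 -0.2697]
AᵀP(A−BK) = [36.2022 -17.3933; -17.3933 10.8202]
P' = Q + AᵀP(A−BK) = [41.2022 -15.8933; -15.8933 13.0702]
tr(P') = 54.2725

54.2725


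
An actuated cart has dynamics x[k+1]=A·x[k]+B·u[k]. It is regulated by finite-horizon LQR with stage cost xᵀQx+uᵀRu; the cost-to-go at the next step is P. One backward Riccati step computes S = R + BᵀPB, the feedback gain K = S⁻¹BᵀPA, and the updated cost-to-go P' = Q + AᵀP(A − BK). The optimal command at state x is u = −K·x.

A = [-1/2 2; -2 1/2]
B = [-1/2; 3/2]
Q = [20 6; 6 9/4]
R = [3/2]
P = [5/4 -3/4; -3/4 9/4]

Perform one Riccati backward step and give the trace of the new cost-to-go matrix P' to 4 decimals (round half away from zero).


28.3086

BᵀP = [-1.7500 3.7500]
S = R + BᵀPB = [3/2] + [6.5000] = [8.0000]
BᵀPA = [-6.6250 -1.6250]
K = S⁻¹·BᵀPA = [-0.8281 -0.2031]
A−BK = [-0.9141 1.8984; -0.7578 0.8047]
AᵀP(A−BK) = [2.3262 -1.6582; -1.6582 3.7324]
P' = Q + AᵀP(A−BK) = [22.3262 4.3418; 4.3418 5.9824]
tr(P') = 28.3086


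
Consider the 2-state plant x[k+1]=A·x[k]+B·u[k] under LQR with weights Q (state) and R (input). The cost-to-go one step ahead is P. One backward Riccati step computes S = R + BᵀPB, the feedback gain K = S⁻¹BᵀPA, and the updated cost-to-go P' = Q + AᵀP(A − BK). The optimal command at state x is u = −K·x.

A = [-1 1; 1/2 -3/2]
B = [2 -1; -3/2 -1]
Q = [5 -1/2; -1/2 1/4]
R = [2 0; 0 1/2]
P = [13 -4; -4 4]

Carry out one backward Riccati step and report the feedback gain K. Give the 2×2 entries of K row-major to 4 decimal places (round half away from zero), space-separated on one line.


-0.4149 0.6796 0.1612 0.3403

BᵀP = [32.0000 -14.0000; -9.0000 0.0000]
S = R + BᵀPB = [2 0; 0 1/2] + [85.0000 -18.0000; -18.0000 9.0000] = [87.0000 -18.0000; -18.0000 9.5000]
BᵀPA = [-39.0000 53.0000; 9.0000 -9.0000]
K = S⁻¹·BᵀPA = [-0.4149 0.6796; 0.1612 0.3403]
A−BK = [-0.0090 -0.0189; 0.0388 -0.1403]
AᵀP(A−BK) = [0.3672 -0.5582; -0.5582 1.0438]
P' = Q + AᵀP(A−BK) = [5.3672 -1.0582; -1.0582 1.2938]
tr(P') = 6.6609


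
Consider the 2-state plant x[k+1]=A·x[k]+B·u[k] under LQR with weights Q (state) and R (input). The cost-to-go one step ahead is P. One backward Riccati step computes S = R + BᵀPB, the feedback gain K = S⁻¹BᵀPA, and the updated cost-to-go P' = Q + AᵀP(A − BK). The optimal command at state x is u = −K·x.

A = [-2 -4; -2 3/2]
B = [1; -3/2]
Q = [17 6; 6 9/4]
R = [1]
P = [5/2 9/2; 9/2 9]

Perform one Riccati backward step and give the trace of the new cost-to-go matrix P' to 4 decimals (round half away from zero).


37.7927

BᵀP = [-4.2500 -9.0000]
S = R + BᵀPB = [1] + [9.2500] = [10.2500]
BᵀPA = [26.5000 3.5000]
K = S⁻¹·BᵀPA = [2.5854 0.3415]
A−BK = [-4.5854 -4.3415; 1.8780 2.0122]
AᵀP(A−BK) = [13.4878 6.4512; 6.4512 5.0549]
P' = Q + AᵀP(A−BK) = [30.4878 12.4512; 12.4512 7.3049]
tr(P') = 37.7927


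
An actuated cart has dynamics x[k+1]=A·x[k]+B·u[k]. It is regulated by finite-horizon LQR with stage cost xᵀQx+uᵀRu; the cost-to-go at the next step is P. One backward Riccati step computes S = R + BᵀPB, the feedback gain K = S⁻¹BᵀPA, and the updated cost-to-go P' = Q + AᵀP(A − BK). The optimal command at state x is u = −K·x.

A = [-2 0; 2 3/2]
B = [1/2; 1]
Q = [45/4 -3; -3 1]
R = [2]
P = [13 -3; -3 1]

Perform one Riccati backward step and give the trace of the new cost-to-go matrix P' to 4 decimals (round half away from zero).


BᵀP = [3.5000 -0.5000]
S = R + BᵀPB = [2] + [1.2500] = [3.2500]
BᵀPA = [-8.0000 -0.7500]
K = S⁻¹·BᵀPA = [-2.4615 -0.2308]
A−BK = [-0.7692 0.1154; 4.4615 1.7308]
AᵀP(A−BK) = [60.3077 10.1538; 10.1538 2.0769]
P' = Q + AᵀP(A−BK) = [71.5577 7.1538; 7.1538 3.0769]
tr(P') = 74.6346

74.6346


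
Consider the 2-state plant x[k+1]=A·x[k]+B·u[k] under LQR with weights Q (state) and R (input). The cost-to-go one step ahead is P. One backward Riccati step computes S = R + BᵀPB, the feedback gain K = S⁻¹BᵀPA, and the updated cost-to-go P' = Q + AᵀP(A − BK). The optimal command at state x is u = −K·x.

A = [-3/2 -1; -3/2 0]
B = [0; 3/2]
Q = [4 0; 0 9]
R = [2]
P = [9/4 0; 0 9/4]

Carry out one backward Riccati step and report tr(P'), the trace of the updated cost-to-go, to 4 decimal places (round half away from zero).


21.7461

BᵀP = [0.0000 3.3750]
S = R + BᵀPB = [2] + [5.0625] = [7.0625]
BᵀPA = [-5.0625 0.0000]
K = S⁻¹·BᵀPA = [-0.7168 0.0000]
A−BK = [-1.5000 -1.0000; -0.4248 0.0000]
AᵀP(A−BK) = [6.4961 3.3750; 3.3750 2.2500]
P' = Q + AᵀP(A−BK) = [10.4961 3.3750; 3.3750 11.2500]
tr(P') = 21.7461


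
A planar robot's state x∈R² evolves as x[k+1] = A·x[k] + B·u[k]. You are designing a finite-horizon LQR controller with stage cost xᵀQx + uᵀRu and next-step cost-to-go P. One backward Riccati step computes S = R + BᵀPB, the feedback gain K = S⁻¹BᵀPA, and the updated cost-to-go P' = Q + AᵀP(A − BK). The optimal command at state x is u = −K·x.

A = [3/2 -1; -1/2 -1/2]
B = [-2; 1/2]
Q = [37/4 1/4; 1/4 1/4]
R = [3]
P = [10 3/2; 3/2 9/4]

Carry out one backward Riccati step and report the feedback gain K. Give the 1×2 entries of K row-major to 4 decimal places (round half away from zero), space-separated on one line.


BᵀP = [-19.2500 -1.8750]
S = R + BᵀPB = [3] + [37.5625] = [40.5625]
BᵀPA = [-27.9375 20.1875]
K = S⁻¹·BᵀPA = [-0.6888 0.4977]
A−BK = [0.1225 -0.0046; -0.1556 -0.7488]
AᵀP(A−BK) = [1.5705 -0.9083; -0.9083 2.0154]
P' = Q + AᵀP(A−BK) = [10.8205 -0.6583; -0.6583 2.2654]
tr(P') = 13.0859

-0.6888 0.4977


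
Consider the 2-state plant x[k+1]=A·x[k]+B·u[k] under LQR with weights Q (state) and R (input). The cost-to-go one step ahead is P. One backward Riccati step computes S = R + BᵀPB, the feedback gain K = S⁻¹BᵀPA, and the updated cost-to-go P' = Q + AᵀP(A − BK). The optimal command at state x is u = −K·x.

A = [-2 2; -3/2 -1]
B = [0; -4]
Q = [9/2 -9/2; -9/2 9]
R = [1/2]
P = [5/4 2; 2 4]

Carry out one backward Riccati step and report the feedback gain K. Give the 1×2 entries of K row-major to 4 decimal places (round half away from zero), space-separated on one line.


BᵀP = [-8.0000 -16.0000]
S = R + BᵀPB = [1/2] + [64.0000] = [64.5000]
BᵀPA = [40.0000 0.0000]
K = S⁻¹·BᵀPA = [0.6202 0.0000]
A−BK = [-2.0000 2.0000; 0.9806 -1.0000]
AᵀP(A−BK) = [1.1938 -1.0000; -1.0000 1.0000]
P' = Q + AᵀP(A−BK) = [5.6938 -5.5000; -5.5000 10.0000]
tr(P') = 15.6938

0.6202 0.0000


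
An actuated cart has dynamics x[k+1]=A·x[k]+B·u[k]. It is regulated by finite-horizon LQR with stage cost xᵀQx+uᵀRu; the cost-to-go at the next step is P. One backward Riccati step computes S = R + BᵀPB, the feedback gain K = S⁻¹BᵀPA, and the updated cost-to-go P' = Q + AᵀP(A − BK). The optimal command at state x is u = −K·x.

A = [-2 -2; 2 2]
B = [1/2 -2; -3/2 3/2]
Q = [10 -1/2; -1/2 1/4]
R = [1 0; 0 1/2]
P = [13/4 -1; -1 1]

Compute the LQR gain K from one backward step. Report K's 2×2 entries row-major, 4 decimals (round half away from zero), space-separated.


BᵀP = [3.1250 -2.0000; -8.0000 3.5000]
S = R + BᵀPB = [1 0; 0 1/2] + [4.5625 -9.2500; -9.2500 21.2500] = [5.5625 -9.2500; -9.2500 21.7500]
BᵀPA = [-10.2500 -10.2500; 23.0000 23.0000]
K = S⁻¹·BᵀPA = [-0.2876 -0.2876; 0.9352 0.9352]
A−BK = [0.0141 0.0141; 0.1659 0.1659]
AᵀP(A−BK) = [0.5434 0.5434; 0.5434 0.5434]
P' = Q + AᵀP(A−BK) = [10.5434 0.0434; 0.0434 0.7934]
tr(P') = 11.3369

-0.2876 -0.2876 0.9352 0.9352


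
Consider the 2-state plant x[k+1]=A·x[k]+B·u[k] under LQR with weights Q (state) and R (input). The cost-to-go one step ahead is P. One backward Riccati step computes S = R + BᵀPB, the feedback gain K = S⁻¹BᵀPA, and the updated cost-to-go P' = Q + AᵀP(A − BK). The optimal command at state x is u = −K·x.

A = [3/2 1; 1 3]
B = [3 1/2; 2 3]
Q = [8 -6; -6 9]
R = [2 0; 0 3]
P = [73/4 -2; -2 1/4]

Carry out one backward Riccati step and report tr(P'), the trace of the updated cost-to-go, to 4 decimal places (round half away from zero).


17.7833

BᵀP = [50.7500 -5.5000; 3.1250 -0.2500]
S = R + BᵀPB = [2 0; 0 3] + [141.2500 8.8750; 8.8750 0.8125] = [143.2500 8.8750; 8.8750 3.8125]
BᵀPA = [70.6250 34.2500; 4.4375 2.3750]
K = S⁻¹·BᵀPA = [0.4918 0.2343; 0.0190 0.0776]
A−BK = [0.0150 0.2584; -0.0407 2.2987]
AᵀP(A−BK) = [0.4918 0.2343; 0.2343 0.2915]
P' = Q + AᵀP(A−BK) = [8.4918 -5.7657; -5.7657 9.2915]
tr(P') = 17.7833


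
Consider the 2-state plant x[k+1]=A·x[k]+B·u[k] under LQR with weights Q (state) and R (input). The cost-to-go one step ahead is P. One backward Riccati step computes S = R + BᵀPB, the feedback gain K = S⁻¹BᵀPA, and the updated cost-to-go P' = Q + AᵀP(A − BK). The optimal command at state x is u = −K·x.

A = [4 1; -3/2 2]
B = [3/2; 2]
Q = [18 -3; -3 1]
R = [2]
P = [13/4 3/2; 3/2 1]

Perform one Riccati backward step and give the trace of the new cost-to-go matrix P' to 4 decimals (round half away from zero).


BᵀP = [7.8750 4.2500]
S = R + BᵀPB = [2] + [20.3125] = [22.3125]
BᵀPA = [25.1250 16.3750]
K = S⁻¹·BᵀPA = [1.1261 0.7339]
A−BK = [2.3109 -0.1008; -3.7521 0.5322]
AᵀP(A−BK) = [7.9580 1.3109; 1.3109 1.2325]
P' = Q + AᵀP(A−BK) = [25.9580 -1.6891; -1.6891 2.2325]
tr(P') = 28.1905

28.1905


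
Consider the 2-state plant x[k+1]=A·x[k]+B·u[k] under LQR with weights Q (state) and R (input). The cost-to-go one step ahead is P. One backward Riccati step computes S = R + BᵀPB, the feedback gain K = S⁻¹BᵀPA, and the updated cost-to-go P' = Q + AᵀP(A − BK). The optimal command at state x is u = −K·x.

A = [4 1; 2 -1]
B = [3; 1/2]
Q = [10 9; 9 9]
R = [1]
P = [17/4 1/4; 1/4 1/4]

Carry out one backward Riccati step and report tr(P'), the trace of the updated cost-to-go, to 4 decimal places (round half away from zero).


BᵀP = [12.8750 0.8750]
S = R + BᵀPB = [1] + [39.0625] = [40.0625]
BᵀPA = [53.2500 12.0000]
K = S⁻¹·BᵀPA = [1.3292 0.2995]
A−BK = [0.0125 0.1014; 1.3354 -1.1498]
AᵀP(A−BK) = [2.2215 0.0499; 0.0499 0.4056]
P' = Q + AᵀP(A−BK) = [12.2215 9.0499; 9.0499 9.4056]
tr(P') = 21.6271

21.6271


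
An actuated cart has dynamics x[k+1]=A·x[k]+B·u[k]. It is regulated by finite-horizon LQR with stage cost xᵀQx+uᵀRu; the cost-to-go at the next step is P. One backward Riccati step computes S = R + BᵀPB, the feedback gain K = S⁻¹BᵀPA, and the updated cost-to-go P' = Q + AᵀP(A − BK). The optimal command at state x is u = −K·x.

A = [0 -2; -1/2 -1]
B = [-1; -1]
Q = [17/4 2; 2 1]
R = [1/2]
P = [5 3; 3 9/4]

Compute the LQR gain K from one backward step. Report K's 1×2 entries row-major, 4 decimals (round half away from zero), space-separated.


BᵀP = [-8.0000 -5.2500]
S = R + BᵀPB = [1/2] + [13.2500] = [13.7500]
BᵀPA = [2.6250 21.2500]
K = S⁻¹·BᵀPA = [0.1909 1.5455]
A−BK = [0.1909 -0.4545; -0.3091 0.5455]
AᵀP(A−BK) = [0.0614 0.0682; 0.0682 1.4091]
P' = Q + AᵀP(A−BK) = [4.3114 2.0682; 2.0682 2.4091]
tr(P') = 6.7205

0.1909 1.5455


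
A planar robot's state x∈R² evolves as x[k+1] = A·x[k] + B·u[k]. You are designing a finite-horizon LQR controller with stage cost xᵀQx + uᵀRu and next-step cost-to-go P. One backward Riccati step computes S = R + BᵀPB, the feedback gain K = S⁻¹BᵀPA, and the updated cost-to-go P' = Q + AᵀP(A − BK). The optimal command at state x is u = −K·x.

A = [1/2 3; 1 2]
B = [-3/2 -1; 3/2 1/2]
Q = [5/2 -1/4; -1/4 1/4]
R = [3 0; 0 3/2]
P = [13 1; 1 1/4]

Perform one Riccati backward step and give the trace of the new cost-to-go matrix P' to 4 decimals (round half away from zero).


BᵀP = [-18.0000 -1.1250; -12.5000 -0.8750]
S = R + BᵀPB = [3 0; 0 3/2] + [25.3125 17.4375; 17.4375 12.0625] = [28.3125 17.4375; 17.4375 13.5625]
BᵀPA = [-10.1250 -56.2500; -7.1250 -39.2500]
K = S⁻¹·BᵀPA = [-0.1636 -0.9818; -0.3150 -1.6317]
A−BK = [-0.0604 -0.1044; 1.4029 4.2886]
AᵀP(A−BK) = [0.5991 2.4334; 2.4334 10.7296]
P' = Q + AᵀP(A−BK) = [3.0991 2.1834; 2.1834 10.9796]
tr(P') = 14.0787

14.0787


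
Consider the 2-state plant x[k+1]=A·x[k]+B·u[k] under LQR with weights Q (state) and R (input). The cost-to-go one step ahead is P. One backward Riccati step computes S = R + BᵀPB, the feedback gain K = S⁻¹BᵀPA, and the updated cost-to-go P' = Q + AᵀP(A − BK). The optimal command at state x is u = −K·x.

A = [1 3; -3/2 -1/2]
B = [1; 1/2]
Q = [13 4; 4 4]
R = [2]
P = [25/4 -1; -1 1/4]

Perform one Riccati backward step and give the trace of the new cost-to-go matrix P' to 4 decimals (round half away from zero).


BᵀP = [5.7500 -0.8750]
S = R + BᵀPB = [2] + [5.3125] = [7.3125]
BᵀPA = [7.0625 17.6875]
K = S⁻¹·BᵀPA = [0.9658 2.4188]
A−BK = [0.0342 0.5812; -1.9829 -1.7094]
AᵀP(A−BK) = [2.9915 6.8547; 6.8547 16.5299]
P' = Q + AᵀP(A−BK) = [15.9915 10.8547; 10.8547 20.5299]
tr(P') = 36.5214

36.5214
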